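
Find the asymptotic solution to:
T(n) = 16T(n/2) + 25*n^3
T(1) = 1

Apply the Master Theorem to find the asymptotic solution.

a=16, b=2, f(n)=25*n^3. log_2(16) = 4. Case 1 of Master Theorem: T(n) = O(n^4).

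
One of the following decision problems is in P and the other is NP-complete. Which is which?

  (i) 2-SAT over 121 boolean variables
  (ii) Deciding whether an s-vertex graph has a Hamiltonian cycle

(i) is P: 2-SAT is solvable in linear time via implication-graph SCCs.
(ii) is NP-complete: one of Karp's 21 NP-complete problems.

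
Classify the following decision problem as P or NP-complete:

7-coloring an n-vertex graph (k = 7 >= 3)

This problem is NP-complete: graph k-coloring for k>=3 is NP-complete by reduction from 3-SAT.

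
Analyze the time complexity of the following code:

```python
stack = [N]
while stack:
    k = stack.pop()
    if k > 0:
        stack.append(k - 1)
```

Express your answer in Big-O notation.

Time complexity: O(n).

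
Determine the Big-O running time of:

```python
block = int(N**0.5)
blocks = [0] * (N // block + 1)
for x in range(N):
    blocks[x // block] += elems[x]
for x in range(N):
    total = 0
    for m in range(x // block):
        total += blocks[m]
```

Time complexity: O(n * sqrt(n)).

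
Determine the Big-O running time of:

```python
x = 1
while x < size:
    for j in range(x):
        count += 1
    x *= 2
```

Time complexity: O(n).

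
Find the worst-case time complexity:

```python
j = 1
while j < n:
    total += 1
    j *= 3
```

Time complexity: O(log n).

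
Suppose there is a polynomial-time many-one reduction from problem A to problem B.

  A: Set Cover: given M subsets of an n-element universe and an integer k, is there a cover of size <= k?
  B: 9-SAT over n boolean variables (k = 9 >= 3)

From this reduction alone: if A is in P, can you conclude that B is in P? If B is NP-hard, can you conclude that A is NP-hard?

A poly-time reduction A <=_p B transfers tractability DOWN (B easy => A easy) and hardness UP (A hard => B hard), not the reverse.
From A in P, the reduction alone does NOT give B in P: any problem in P trivially reduces to SAT, yet SAT is not known to be in P.
From B NP-hard, the reduction alone does NOT give A NP-hard: again, easy problems reduce to hard ones.
(Here in fact A is NP-complete and B is NP-complete.)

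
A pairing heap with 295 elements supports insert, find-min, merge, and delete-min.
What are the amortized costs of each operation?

Pairing heaps are self-adjusting heap-ordered trees. Insert and merge link two roots: O(1). Find-min reads the root: O(1). Delete-min removes the root, then pairs children in two passes; amortized cost is O(log 295) = O(log n).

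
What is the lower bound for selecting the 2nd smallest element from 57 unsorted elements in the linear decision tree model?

Selecting the 2nd smallest of 57 elements requires Omega(n) comparisons. Every element must be compared at least once. The BFPRT algorithm achieves O(n), making this tight.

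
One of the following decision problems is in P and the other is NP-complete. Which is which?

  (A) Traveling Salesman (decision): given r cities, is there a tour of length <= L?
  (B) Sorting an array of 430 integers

(A) is NP-complete: reduces from Hamiltonian Cycle.
(B) is P: merge sort runs in O(n log n).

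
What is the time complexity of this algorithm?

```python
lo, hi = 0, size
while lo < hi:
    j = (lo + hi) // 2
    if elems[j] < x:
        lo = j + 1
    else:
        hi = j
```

Time complexity: O(log n).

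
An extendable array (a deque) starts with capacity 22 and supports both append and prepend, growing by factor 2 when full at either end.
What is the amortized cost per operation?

Growth at either end copies all elements; capacities form a geometric sequence with ratio 2, so total copy cost over n operations is O(n) (two geometric series). Amortized O(1).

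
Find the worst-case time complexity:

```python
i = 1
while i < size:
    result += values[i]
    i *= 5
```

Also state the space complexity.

Time complexity: O(log n).
Space complexity: O(1).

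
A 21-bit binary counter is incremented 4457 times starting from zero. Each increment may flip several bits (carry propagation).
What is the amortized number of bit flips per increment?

Bit i flips on every 2^i-th increment, so over 4457 increments bit i flips floor(4457/2^i) times. Summing over i: total flips < 2 * 4457. Amortized: < 2 = O(1) per increment.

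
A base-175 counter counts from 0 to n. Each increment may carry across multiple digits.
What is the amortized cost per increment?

Digit at position i changes every 175^i increments. Total digit changes over n increments: n * 175/(175-1) = O(n). Amortized: O(1).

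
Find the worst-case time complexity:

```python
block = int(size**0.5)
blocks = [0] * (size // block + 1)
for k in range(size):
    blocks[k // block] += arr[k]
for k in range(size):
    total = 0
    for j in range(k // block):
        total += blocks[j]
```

Time complexity: O(n * sqrt(n)).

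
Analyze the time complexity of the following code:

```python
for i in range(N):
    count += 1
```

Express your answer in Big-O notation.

Time complexity: O(n).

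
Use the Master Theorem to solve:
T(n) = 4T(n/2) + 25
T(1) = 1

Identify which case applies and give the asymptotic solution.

a=4, b=2, f(n)=25.
log_2(4) = 2 > 0.
Since f(n) = O(n^0) is polynomially smaller than n^2, Case 1 applies.
T(n) = Theta(n^2).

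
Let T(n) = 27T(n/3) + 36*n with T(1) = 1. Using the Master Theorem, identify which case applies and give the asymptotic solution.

a=27, b=3, f(n)=36*n.
log_3(27) = 3 > 1.
Since f(n) = O(n^1) is polynomially smaller than n^3, Case 1 applies.
T(n) = Theta(n^3).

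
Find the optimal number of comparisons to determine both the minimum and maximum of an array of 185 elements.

Naive approach: 368 comparisons (184 for max + 184 for min).
Optimal: Compare elements in pairs first (floor(n/2) = 92 comparisons), then find max among winners and min among losers (92 comparisons each).
Total: ceil(3n/2) - 2 = 276 comparisons. An adversary argument shows this is also a lower bound.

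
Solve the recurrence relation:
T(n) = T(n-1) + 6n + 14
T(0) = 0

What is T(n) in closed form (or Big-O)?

Dominant term in sum is 6*sum(i, i=1..n) = 6*n*(n+1)/2 = O(n^2).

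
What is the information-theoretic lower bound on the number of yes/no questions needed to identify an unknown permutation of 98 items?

There are 98! = 9426890448883247745626185743057242473809693764078951663494238777294707070023223798882976159207729119823605850588608460429412647567360000000000000000000000 permutations. Each yes/no question gives at most 1 bit, so at least ceil(log_2(9426890448883247745626185743057242473809693764078951663494238777294707070023223798882976159207729119823605850588608460429412647567360000000000000000000000)) = 512 questions are needed.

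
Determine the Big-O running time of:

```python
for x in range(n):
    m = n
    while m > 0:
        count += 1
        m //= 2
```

Time complexity: O(n log n).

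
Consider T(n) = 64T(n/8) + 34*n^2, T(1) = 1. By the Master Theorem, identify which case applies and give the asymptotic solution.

a=64, b=8, f(n)=34*n^2.
log_8(64) = 2, so n^(log_b(a)) = n^2.
f(n) = Theta(n^2), so Case 2 applies.
T(n) = Theta(n^2 log n).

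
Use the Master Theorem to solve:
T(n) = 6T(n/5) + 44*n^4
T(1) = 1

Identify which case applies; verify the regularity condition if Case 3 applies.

a=6, b=5, f(n)=44*n^4.
log_5(6) = 1.113 < 4.
f(n) = Omega(n^(1.113+epsilon)) for some epsilon > 0, so Case 3 is the candidate.
Regularity: a*f(n/b) = 6*44*(n/5)^4 = (6/625)*44*n^4 <= c*f(n) with c = 6/625 < 1. Satisfied.
Case 3: T(n) = Theta(n^4).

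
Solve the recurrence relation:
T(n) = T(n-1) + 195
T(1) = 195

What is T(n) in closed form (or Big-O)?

Unrolling: T(n) = T(n-1) + 195 = T(n-2) + 2*195 = ... = T(1) + (n-1)*195 = 195 + (n-1)*195 = 195n.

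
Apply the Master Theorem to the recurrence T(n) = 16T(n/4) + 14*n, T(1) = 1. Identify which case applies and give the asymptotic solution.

a=16, b=4, f(n)=14*n.
log_4(16) = 2 > 1.
Since f(n) = O(n^1) is polynomially smaller than n^2, Case 1 applies.
T(n) = Theta(n^2).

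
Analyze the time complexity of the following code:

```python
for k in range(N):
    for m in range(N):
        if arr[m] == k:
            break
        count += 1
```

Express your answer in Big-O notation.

Time complexity: O(n^2).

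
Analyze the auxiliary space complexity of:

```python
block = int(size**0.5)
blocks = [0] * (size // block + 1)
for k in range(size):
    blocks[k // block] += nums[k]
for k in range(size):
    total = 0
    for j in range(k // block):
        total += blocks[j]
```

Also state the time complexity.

Space complexity: O(sqrt(n)).
Storage scales with sqrt(n).
Time complexity: O(n * sqrt(n)).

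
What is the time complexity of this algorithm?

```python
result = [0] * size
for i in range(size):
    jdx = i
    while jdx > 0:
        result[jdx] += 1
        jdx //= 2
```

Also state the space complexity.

Time complexity: O(n log n).
Space complexity: O(n).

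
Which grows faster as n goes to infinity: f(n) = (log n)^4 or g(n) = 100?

f(n) = (log n)^4 grows faster: any unbounded function dominates a constant.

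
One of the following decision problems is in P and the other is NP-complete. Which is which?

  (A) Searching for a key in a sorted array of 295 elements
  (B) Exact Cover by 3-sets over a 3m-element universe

(A) is P: binary search runs in O(log n).
(B) is NP-complete: one of Karp's 21 NP-complete problems.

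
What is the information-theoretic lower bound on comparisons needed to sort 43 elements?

There are 43! = 60415263063373835637355132068513997507264512000000000 possible orderings. Each comparison gives 1 bit. We need at least ceil(log_2(60415263063373835637355132068513997507264512000000000)) = 176 comparisons.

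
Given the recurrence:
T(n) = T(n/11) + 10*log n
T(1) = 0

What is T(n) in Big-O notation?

Each of the log_11(n) levels adds O(log n). T(n) = O(log^2 n).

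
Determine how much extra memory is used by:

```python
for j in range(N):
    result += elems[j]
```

Space complexity: O(1).
Only a constant amount of auxiliary storage is used; nothing grows with n.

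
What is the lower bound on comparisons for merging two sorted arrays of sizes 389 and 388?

Adversary argument: with sizes 389 and 388 (differing by at most 1), interleave the two arrays so that every consecutive pair in the output comes from different inputs. Then each of the 776 adjacent output pairs must be directly compared, or the algorithm cannot determine their relative order. So 776 comparisons are necessary; standard merge achieves this.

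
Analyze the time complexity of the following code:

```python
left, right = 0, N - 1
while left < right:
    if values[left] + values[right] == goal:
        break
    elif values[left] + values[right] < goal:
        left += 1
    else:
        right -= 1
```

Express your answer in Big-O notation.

Time complexity: O(n).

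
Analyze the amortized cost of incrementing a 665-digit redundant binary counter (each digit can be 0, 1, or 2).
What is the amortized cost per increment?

A redundant counter on 665 digits allows digit values 0, 1, 2. Increment adds 1 to the least significant digit and carries any 2 to a 0 plus +1 on the next digit. With potential Phi = (number of 2-digits), each increment does O(1) actual work plus a chain of carries, each of which decreases Phi by 1. Amortized O(1).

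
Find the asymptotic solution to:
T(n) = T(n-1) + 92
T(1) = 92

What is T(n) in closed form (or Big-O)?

Unrolling: T(n) = T(n-1) + 92 = T(n-2) + 2*92 = ... = T(1) + (n-1)*92 = 92 + (n-1)*92 = 92n.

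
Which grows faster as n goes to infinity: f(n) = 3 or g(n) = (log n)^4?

g(n) = (log n)^4 grows faster: any unbounded function dominates a constant.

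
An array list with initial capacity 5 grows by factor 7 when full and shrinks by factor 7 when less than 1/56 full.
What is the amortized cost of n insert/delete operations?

Using potential function Phi = |7*size - capacity|. Resizing costs are offset by potential release. Amortized O(1) per operation.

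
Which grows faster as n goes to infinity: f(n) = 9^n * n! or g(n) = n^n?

f(n) = 9^n * n! grows faster: by Stirling n! ~ sqrt(2 pi n)(n/e)^n, so 9^n n! / n^n ~ (9/e)^n sqrt(2 pi n) -> infinity since 9/e > 1.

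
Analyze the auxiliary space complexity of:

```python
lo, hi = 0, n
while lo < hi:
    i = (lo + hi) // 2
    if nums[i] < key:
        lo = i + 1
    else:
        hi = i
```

Space complexity: O(1).
Only a constant amount of auxiliary storage is used; nothing grows with n.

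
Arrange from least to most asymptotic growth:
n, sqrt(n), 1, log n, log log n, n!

Ordered by growth rate: 1 < log log n < log n < sqrt(n) < n < n!.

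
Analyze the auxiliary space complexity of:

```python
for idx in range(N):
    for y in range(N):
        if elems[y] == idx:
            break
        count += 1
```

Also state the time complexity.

Space complexity: O(1).
Only a constant amount of auxiliary storage is used; nothing grows with n.
Time complexity: O(n^2).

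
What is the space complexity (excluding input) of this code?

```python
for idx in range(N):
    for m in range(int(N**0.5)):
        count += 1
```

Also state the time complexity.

Space complexity: O(1).
Only a constant amount of auxiliary storage is used; nothing grows with n.
Time complexity: O(n * sqrt(n)).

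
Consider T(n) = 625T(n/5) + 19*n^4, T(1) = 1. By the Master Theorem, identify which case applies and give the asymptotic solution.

a=625, b=5, f(n)=19*n^4.
log_5(625) = 4, so n^(log_b(a)) = n^4.
f(n) = Theta(n^4), so Case 2 applies.
T(n) = Theta(n^4 log n).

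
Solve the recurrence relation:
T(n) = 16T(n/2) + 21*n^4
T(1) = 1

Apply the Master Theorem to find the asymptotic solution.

a=16, b=2, f(n)=21*n^4. log_2(16) = 4. Case 2: T(n) = O(n^4 log n).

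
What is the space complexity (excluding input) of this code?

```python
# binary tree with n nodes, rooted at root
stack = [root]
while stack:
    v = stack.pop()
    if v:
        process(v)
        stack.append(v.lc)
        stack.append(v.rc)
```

Space complexity: O(n).
Auxiliary storage grows linearly with the input size n in the worst case.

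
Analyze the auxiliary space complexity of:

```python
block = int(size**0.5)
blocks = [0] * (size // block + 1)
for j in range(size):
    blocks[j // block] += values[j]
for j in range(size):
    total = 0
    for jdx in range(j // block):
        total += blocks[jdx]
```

Space complexity: O(sqrt(n)).
Storage scales with sqrt(n).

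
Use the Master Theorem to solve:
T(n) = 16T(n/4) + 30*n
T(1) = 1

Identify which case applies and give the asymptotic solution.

a=16, b=4, f(n)=30*n.
log_4(16) = 2 > 1.
Since f(n) = O(n^1) is polynomially smaller than n^2, Case 1 applies.
T(n) = Theta(n^2).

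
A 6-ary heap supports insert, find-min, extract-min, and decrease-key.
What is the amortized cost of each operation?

The 6-ary heap has height O(log_6 n). Insert sifts up: O(log_6 n). Find-min reads the root: O(1). Extract-min sifts down comparing 6 children per level: O(6 * log_6 n). Decrease-key sifts up: O(log_6 n).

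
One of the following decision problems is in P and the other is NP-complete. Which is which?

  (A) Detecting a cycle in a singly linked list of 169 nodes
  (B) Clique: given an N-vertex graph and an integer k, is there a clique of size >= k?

(A) is P: Floyd's tortoise-and-hare runs in O(n) time, O(1) space.
(B) is NP-complete: complement of Independent Set / Vertex Cover (with k part of the input).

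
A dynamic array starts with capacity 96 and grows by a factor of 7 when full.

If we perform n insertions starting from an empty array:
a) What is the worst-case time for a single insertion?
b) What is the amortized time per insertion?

(a) Worst-case single insertion: O(n) -- when the array is full at capacity c, the resize copies all c elements, and c can be Theta(n).
(b) Resizes happen at sizes 96, 672, 4704, ... Total copy cost for n insertions: 96 + 672 + ... = O(n) (geometric series with ratio 1/7). Amortized cost per insertion: O(n)/n = O(1).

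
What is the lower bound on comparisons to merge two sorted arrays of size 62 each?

To merge two sorted arrays of size 62, we need at least 123 comparisons in the worst case. An adversary can force every element to be compared.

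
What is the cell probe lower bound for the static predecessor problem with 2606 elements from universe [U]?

The Patrascu-Thorup lower bound shows any data structure on n = 2606 elements using O(n * polylog(n)) space requires Omega(log log U) query time. van Emde Boas trees achieve O(log log U) with O(U) space.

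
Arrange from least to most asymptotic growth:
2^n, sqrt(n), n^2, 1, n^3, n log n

Ordered by growth rate: 1 < sqrt(n) < n log n < n^2 < n^3 < 2^n.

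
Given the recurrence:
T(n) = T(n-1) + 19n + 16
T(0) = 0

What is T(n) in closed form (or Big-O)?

Dominant term in sum is 19*sum(i, i=1..n) = 19*n*(n+1)/2 = O(n^2).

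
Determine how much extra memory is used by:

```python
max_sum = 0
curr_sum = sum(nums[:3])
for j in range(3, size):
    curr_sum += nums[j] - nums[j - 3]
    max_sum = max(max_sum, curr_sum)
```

Space complexity: O(1).
Only a constant amount of auxiliary storage is used; nothing grows with n.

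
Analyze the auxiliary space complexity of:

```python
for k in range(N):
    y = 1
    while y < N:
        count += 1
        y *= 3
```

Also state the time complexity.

Space complexity: O(1).
Only a constant amount of auxiliary storage is used; nothing grows with n.
Time complexity: O(n log n).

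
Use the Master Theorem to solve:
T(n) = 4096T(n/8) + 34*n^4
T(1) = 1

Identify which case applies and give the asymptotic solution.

a=4096, b=8, f(n)=34*n^4.
log_8(4096) = 4, so n^(log_b(a)) = n^4.
f(n) = Theta(n^4), so Case 2 applies.
T(n) = Theta(n^4 log n).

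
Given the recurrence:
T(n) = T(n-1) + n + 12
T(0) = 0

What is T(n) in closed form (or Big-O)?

Dominant term in sum is 1*sum(i, i=1..n) = 1*n*(n+1)/2 = O(n^2).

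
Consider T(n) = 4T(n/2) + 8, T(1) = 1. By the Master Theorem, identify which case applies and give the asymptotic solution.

a=4, b=2, f(n)=8.
log_2(4) = 2 > 0.
Since f(n) = O(n^0) is polynomially smaller than n^2, Case 1 applies.
T(n) = Theta(n^2).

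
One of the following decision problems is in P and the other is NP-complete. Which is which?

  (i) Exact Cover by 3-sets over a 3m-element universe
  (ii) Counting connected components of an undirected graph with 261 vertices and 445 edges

(i) is NP-complete: one of Karp's 21 NP-complete problems.
(ii) is P: BFS/DFS visits each vertex and edge once: O(V+E).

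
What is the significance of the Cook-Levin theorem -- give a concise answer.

The Cook-Levin theorem proves that SAT is NP-complete. It was the first problem shown to be NP-complete, establishing the foundation for proving other problems NP-complete via reductions from SAT.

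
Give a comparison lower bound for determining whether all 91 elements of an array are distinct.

In the algebraic decision-tree model, the YES region for element distinctness on 91 elements has 91! connected components (one per ordering). Ben-Or's theorem then gives a lower bound of Omega(log(n!)) = Omega(n log n).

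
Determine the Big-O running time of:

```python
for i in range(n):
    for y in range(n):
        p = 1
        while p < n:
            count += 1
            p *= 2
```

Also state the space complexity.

Time complexity: O(n^2 log n).
Space complexity: O(1).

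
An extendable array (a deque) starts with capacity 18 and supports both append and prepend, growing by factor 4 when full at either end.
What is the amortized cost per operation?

Growth at either end copies all elements; capacities form a geometric sequence with ratio 4, so total copy cost over n operations is O(n) (two geometric series). Amortized O(1).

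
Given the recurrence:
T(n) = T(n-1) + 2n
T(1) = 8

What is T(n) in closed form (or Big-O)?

Unrolling: T(n) = 8 + 2*(2 + 3 + ... + n) = 8 + 2*(n(n+1)/2 - 1) = O(n^2).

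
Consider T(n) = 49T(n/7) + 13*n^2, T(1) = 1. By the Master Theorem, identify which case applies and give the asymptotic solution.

a=49, b=7, f(n)=13*n^2.
log_7(49) = 2, so n^(log_b(a)) = n^2.
f(n) = Theta(n^2), so Case 2 applies.
T(n) = Theta(n^2 log n).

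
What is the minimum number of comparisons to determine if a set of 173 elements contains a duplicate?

Determining if 173 elements are all distinct requires Omega(n log n) comparisons in the comparison model. This follows from the element distinctness lower bound.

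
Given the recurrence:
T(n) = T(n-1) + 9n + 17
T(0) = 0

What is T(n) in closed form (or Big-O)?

Dominant term in sum is 9*sum(i, i=1..n) = 9*n*(n+1)/2 = O(n^2).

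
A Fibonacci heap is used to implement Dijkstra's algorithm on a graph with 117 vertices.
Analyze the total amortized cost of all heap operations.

Dijkstra performs 117 insert, 117 extract-min, and at most E decrease-key operations. With Fibonacci heap: insert O(1) amortized, extract-min O(log n) amortized, decrease-key O(1) amortized. Total with n = 117: O(n * 1 + n * log n + E * 1) = O(n log n + E).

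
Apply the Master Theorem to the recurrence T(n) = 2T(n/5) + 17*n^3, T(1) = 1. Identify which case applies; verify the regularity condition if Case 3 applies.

a=2, b=5, f(n)=17*n^3.
log_5(2) = 0.4307 < 3.
f(n) = Omega(n^(0.4307+epsilon)) for some epsilon > 0, so Case 3 is the candidate.
Regularity: a*f(n/b) = 2*17*(n/5)^3 = (2/125)*17*n^3 <= c*f(n) with c = 2/125 < 1. Satisfied.
Case 3: T(n) = Theta(n^3).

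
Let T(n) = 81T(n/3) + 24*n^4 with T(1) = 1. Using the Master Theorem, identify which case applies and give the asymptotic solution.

a=81, b=3, f(n)=24*n^4.
log_3(81) = 4, so n^(log_b(a)) = n^4.
f(n) = Theta(n^4), so Case 2 applies.
T(n) = Theta(n^4 log n).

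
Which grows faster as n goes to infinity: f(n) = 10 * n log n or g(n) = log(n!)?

f(n) = 10 * n log n and g(n) = log(n!) are Theta of each other: Stirling: log(n!) = n log n - n + O(log n) = Theta(n log n); the constant 10 doesn't change the Theta class.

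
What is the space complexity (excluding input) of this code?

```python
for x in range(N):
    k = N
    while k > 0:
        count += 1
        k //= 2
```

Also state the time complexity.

Space complexity: O(1).
Only a constant amount of auxiliary storage is used; nothing grows with n.
Time complexity: O(n log n).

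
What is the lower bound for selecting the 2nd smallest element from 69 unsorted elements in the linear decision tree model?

Selecting the 2nd smallest of 69 elements requires Omega(n) comparisons. Every element must be compared at least once. The BFPRT algorithm achieves O(n), making this tight.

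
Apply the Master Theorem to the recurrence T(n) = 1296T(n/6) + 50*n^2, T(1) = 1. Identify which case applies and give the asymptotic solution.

a=1296, b=6, f(n)=50*n^2.
log_6(1296) = 4 > 2.
Since f(n) = O(n^2) is polynomially smaller than n^4, Case 1 applies.
T(n) = Theta(n^4).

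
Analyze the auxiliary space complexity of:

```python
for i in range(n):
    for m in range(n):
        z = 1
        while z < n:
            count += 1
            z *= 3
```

Space complexity: O(1).
Only a constant amount of auxiliary storage is used; nothing grows with n.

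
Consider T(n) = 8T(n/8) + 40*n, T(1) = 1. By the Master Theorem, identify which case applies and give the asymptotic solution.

a=8, b=8, f(n)=40*n.
log_8(8) = 1, so n^(log_b(a)) = n.
f(n) = Theta(n), so Case 2 applies.
T(n) = Theta(n log n).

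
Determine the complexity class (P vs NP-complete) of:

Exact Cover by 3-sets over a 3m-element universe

This problem is NP-complete: one of Karp's 21 NP-complete problems.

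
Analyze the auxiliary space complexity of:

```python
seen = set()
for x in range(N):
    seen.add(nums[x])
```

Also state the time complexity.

Space complexity: O(n).
Auxiliary storage grows linearly with the input size n in the worst case.
Time complexity: O(n).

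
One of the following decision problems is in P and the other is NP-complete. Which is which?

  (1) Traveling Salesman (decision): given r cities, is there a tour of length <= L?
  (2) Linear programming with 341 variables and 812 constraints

(1) is NP-complete: reduces from Hamiltonian Cycle.
(2) is P: the ellipsoid and interior-point methods run in polynomial time.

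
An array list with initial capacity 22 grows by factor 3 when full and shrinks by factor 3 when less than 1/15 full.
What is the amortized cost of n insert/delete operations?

Using potential function Phi = |3*size - capacity|. Resizing costs are offset by potential release. Amortized O(1) per operation.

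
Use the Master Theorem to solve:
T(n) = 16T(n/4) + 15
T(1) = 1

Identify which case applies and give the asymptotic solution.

a=16, b=4, f(n)=15.
log_4(16) = 2 > 0.
Since f(n) = O(n^0) is polynomially smaller than n^2, Case 1 applies.
T(n) = Theta(n^2).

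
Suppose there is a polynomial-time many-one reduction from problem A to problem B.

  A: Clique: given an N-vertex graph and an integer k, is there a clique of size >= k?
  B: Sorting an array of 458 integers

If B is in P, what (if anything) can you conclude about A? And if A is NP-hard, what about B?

A poly-time reduction A <=_p B means any A-instance can be transformed to a B-instance in poly time.
If B is in P: compose the reduction with B's poly-time algorithm to solve A in poly time, so A is in P.
If A is NP-hard: every NP problem reduces to A, which reduces to B; composing reductions, every NP problem reduces to B, so B is NP-hard.
(Here in fact A is NP-complete and B is in P, so no such reduction is known -- its existence would imply P = NP; the analysis concerns only what the assumed reduction would or would not let you conclude.)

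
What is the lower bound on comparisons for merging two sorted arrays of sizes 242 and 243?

Adversary argument: with sizes 242 and 243 (differing by at most 1), interleave the two arrays so that every consecutive pair in the output comes from different inputs. Then each of the 484 adjacent output pairs must be directly compared, or the algorithm cannot determine their relative order. So 484 comparisons are necessary; standard merge achieves this.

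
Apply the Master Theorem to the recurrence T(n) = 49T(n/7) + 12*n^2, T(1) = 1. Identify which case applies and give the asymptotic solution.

a=49, b=7, f(n)=12*n^2.
log_7(49) = 2, so n^(log_b(a)) = n^2.
f(n) = Theta(n^2), so Case 2 applies.
T(n) = Theta(n^2 log n).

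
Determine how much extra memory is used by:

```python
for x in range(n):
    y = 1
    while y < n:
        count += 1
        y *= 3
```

Space complexity: O(1).
Only a constant amount of auxiliary storage is used; nothing grows with n.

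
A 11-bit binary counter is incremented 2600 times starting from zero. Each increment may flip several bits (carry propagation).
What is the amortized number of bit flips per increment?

Bit i flips on every 2^i-th increment, so over 2600 increments bit i flips floor(2600/2^i) times. Summing over i: total flips < 2 * 2600. Amortized: < 2 = O(1) per increment.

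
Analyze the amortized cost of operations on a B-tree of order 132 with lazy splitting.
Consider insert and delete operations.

In a B-tree of order 132, a node splits when it has 132 keys. With lazy splitting, we use potential Phi = number of full nodes + number of near-empty nodes. Each split costs O(1) but reduces potential. Between splits, at least 66 insertions must occur in that node. Amortized structural cost is O(1) per operation, plus O(log_132 n) traversal.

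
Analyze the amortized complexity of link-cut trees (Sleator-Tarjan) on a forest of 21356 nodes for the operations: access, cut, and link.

Link-cut trees represent the forest using splay trees over preferred paths. With potential Phi = sum over nodes of log(size of virtual subtree), each access on 21356 nodes is O(log 21356) = O(log n) amortized by the splay-tree access lemma. Cut and link are O(1) plus one access.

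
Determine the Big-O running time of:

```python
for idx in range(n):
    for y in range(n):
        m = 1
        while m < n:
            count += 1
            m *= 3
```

Time complexity: O(n^2 log n).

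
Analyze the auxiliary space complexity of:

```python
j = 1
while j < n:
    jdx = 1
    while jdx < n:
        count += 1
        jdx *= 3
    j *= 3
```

Space complexity: O(1).
Only a constant amount of auxiliary storage is used; nothing grows with n.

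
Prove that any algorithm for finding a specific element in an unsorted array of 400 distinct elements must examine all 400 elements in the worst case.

Adversary argument: if the algorithm examines fewer than 400 elements, the adversary places the target in an unexamined position. The algorithm cannot distinguish 'not present' from 'in unexamined position'.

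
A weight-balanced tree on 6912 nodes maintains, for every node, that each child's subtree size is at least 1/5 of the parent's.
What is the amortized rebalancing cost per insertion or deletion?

With balance ratio 1/5, tree height is O(log_{5/1}(6912)) = O(log n). A rebalance at a node of size s costs O(s) but requires Omega(s) updates in that subtree to retrigger. Summed over the O(log n) ancestors of the touched leaf, amortized rebalancing is O(log n).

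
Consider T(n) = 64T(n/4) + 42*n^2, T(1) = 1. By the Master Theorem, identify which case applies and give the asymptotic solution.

a=64, b=4, f(n)=42*n^2.
log_4(64) = 3 > 2.
Since f(n) = O(n^2) is polynomially smaller than n^3, Case 1 applies.
T(n) = Theta(n^3).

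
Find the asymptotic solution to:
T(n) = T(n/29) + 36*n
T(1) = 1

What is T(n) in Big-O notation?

Geometric series: 36*n*(1 + 1/29 + 1/29^2 + ...) = O(n). T(n) = O(n).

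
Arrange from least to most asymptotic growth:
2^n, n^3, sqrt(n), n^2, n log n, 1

Ordered by growth rate: 1 < sqrt(n) < n log n < n^2 < n^3 < 2^n.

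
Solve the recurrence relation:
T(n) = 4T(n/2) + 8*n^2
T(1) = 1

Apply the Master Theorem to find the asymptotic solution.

a=4, b=2, f(n)=8*n^2. log_2(4) = 2. Case 2: T(n) = O(n^2 log n).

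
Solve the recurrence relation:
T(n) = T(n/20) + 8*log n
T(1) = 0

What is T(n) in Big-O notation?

Each of the log_20(n) levels adds O(log n). T(n) = O(log^2 n).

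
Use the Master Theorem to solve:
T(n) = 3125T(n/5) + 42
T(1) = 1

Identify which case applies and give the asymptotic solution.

a=3125, b=5, f(n)=42.
log_5(3125) = 5 > 0.
Since f(n) = O(n^0) is polynomially smaller than n^5, Case 1 applies.
T(n) = Theta(n^5).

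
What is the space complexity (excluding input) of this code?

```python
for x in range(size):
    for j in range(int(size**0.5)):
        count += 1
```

Space complexity: O(1).
Only a constant amount of auxiliary storage is used; nothing grows with n.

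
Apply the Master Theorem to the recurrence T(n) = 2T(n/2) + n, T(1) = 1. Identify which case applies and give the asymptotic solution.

a=2, b=2, f(n)=n.
log_2(2) = 1, so n^(log_b(a)) = n.
f(n) = Theta(n), so Case 2 applies.
T(n) = Theta(n log n).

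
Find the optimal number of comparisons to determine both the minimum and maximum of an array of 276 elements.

Naive approach: 550 comparisons (275 for max + 275 for min).
Optimal: Compare elements in pairs first (floor(n/2) = 138 comparisons), then find max among winners and min among losers (137 comparisons each).
Total: ceil(3n/2) - 2 = 412 comparisons. An adversary argument shows this is also a lower bound.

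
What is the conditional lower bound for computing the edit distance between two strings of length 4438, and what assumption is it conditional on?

Under SETH (the Strong Exponential Time Hypothesis), edit distance on length-4438 strings cannot be computed in O(n^(2-epsilon)) time for any epsilon > 0 (Backurs-Indyk). The reduction is from CNF-SAT via the orthogonal vectors problem.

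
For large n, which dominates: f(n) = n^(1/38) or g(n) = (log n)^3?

f(n) = n^(1/38) grows faster: any positive power of n dominates any polylog.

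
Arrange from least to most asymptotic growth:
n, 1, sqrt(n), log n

Ordered by growth rate: 1 < log n < sqrt(n) < n.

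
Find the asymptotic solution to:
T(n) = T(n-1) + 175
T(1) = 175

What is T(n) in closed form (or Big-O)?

Unrolling: T(n) = T(n-1) + 175 = T(n-2) + 2*175 = ... = T(1) + (n-1)*175 = 175 + (n-1)*175 = 175n.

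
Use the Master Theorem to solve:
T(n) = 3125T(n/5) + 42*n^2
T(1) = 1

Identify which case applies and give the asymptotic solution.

a=3125, b=5, f(n)=42*n^2.
log_5(3125) = 5 > 2.
Since f(n) = O(n^2) is polynomially smaller than n^5, Case 1 applies.
T(n) = Theta(n^5).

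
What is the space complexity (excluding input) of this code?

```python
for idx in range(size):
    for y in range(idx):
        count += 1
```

Space complexity: O(1).
Only a constant amount of auxiliary storage is used; nothing grows with n.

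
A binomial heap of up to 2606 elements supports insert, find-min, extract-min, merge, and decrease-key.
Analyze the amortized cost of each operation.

A binomial heap with n <= 2606 elements has at most floor(log_2 2606) + 1 = 12 trees. Using potential Phi = number of trees: Insert adds one tree, but cascading merges reduce count -- amortized O(1). Find-min reads the cached minimum pointer: O(1). Extract-min creates O(log n) new trees: O(log n). Merge combines tree lists: O(log n). Decrease-key sifts the element up its tree of height <= log n: O(log n).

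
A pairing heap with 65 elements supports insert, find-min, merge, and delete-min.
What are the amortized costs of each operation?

Pairing heaps are self-adjusting heap-ordered trees. Insert and merge link two roots: O(1). Find-min reads the root: O(1). Delete-min removes the root, then pairs children in two passes; amortized cost is O(log 65) = O(log n).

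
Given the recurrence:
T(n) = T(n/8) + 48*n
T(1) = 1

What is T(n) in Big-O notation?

Geometric series: 48*n*(1 + 1/8 + 1/8^2 + ...) = O(n). T(n) = O(n).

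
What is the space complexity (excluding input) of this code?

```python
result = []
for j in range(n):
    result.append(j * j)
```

Space complexity: O(n).
Auxiliary storage grows linearly with the input size n in the worst case.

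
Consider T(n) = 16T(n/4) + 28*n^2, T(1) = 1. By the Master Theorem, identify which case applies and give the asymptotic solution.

a=16, b=4, f(n)=28*n^2.
log_4(16) = 2, so n^(log_b(a)) = n^2.
f(n) = Theta(n^2), so Case 2 applies.
T(n) = Theta(n^2 log n).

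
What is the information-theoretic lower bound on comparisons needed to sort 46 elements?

There are 46! = 5502622159812088949850305428800254892961651752960000000000 possible orderings. Each comparison gives 1 bit. We need at least ceil(log_2(5502622159812088949850305428800254892961651752960000000000)) = 192 comparisons.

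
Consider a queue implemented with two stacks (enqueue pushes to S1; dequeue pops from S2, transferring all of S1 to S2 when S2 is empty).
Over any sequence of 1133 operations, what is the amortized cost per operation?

Each element is pushed to S1 once, popped once, pushed to S2 once, and popped once: 4 unit operations over its lifetime. Over 1133 operations the total work is O(1133). Amortized O(1) per enqueue/dequeue.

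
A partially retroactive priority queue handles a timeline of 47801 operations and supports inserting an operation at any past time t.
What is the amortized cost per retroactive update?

Partially retroactive priority queues (Demaine-Iacono-Langerman) allow updates at past times with queries only at the present. With a balanced BST over the m = 47801 timeline events tracking bridges, each retroactive insert or delete is O(log m) amortized.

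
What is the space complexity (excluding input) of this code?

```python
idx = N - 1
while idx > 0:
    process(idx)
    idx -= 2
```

Space complexity: O(1).
Only a constant amount of auxiliary storage is used; nothing grows with n.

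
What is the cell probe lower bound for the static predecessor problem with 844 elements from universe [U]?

The Patrascu-Thorup lower bound shows any data structure on n = 844 elements using O(n * polylog(n)) space requires Omega(log log U) query time. van Emde Boas trees achieve O(log log U) with O(U) space.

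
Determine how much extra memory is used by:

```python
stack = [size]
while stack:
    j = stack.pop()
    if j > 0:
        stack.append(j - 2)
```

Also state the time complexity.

Space complexity: O(1).
Only a constant amount of auxiliary storage is used; nothing grows with n.
Time complexity: O(n).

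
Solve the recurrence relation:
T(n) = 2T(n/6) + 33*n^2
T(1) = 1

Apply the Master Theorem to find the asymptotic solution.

a=2, b=6, f(n)=33*n^2. log_6(2) = 0.3869 < 2. Case 3: T(n) = O(n^2).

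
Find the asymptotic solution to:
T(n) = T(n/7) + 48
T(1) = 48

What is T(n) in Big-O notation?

Each step divides n by 7 and adds 48. After log_7(n) steps, T(n) = O(log n).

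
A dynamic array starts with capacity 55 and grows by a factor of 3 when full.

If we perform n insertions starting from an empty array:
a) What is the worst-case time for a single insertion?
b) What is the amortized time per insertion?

(a) Worst-case single insertion: O(n) -- when the array is full at capacity c, the resize copies all c elements, and c can be Theta(n).
(b) Resizes happen at sizes 55, 165, 495, ... Total copy cost for n insertions: 55 + 165 + ... = O(n) (geometric series with ratio 1/3). Amortized cost per insertion: O(n)/n = O(1).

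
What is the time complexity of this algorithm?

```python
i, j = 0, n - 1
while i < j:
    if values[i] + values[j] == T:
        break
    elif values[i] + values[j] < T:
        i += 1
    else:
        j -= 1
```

Time complexity: O(n).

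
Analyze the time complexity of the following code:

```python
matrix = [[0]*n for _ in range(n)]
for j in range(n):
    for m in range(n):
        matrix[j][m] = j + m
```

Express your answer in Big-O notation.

Time complexity: O(n^2).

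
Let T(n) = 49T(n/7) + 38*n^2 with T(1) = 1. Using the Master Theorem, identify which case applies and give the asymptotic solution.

a=49, b=7, f(n)=38*n^2.
log_7(49) = 2, so n^(log_b(a)) = n^2.
f(n) = Theta(n^2), so Case 2 applies.
T(n) = Theta(n^2 log n).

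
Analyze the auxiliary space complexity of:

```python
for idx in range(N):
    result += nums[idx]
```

Space complexity: O(1).
Only a constant amount of auxiliary storage is used; nothing grows with n.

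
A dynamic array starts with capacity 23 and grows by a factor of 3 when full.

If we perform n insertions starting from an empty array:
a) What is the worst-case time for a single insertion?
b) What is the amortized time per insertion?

(a) Worst-case single insertion: O(n) -- when the array is full at capacity c, the resize copies all c elements, and c can be Theta(n).
(b) Resizes happen at sizes 23, 69, 207, ... Total copy cost for n insertions: 23 + 69 + ... = O(n) (geometric series with ratio 1/3). Amortized cost per insertion: O(n)/n = O(1).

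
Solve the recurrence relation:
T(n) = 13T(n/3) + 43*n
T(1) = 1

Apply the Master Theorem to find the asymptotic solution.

a=13, b=3, f(n)=43*n. log_3(13) = 2.335. Case 1 of Master Theorem: T(n) = O(n^2.335).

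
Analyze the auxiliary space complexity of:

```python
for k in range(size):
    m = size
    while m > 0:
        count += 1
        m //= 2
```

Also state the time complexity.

Space complexity: O(1).
Only a constant amount of auxiliary storage is used; nothing grows with n.
Time complexity: O(n log n).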